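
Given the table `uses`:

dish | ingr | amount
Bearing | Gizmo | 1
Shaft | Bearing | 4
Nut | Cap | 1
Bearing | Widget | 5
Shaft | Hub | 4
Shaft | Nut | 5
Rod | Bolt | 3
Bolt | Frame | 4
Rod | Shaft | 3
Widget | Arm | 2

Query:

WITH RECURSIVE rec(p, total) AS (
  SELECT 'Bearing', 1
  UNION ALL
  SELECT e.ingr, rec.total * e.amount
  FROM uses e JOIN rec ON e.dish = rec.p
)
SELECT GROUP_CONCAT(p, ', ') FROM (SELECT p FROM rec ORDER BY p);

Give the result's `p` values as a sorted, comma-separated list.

Arm, Bearing, Gizmo, Widget

Base: (Bearing, total=1).
Iteration 1: components of {Bearing} -> Gizmo = 1*1 = 1, Widget = 1*5 = 5.
Iteration 2: components of {Gizmo,Widget} -> Arm = 5*2 = 10.
Iteration 3: no further components; recursion stops.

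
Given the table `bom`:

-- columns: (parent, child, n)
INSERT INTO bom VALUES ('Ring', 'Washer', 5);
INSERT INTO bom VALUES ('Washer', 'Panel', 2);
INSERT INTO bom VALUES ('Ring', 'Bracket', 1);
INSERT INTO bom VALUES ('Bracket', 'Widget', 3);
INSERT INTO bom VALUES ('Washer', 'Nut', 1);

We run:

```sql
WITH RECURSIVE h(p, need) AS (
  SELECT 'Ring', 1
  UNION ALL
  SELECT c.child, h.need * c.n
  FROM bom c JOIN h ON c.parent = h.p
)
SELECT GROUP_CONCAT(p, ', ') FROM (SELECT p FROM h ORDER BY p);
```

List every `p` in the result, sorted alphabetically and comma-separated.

Bracket, Nut, Panel, Ring, Washer, Widget

Base: (Ring, need=1).
Iteration 1: components of {Ring} -> Bracket = 1*1 = 1, Washer = 1*5 = 5.
Iteration 2: components of {Bracket,Washer} -> Nut = 5*1 = 5, Panel = 5*2 = 10, Widget = 1*3 = 3.
Iteration 3: no further components; recursion stops.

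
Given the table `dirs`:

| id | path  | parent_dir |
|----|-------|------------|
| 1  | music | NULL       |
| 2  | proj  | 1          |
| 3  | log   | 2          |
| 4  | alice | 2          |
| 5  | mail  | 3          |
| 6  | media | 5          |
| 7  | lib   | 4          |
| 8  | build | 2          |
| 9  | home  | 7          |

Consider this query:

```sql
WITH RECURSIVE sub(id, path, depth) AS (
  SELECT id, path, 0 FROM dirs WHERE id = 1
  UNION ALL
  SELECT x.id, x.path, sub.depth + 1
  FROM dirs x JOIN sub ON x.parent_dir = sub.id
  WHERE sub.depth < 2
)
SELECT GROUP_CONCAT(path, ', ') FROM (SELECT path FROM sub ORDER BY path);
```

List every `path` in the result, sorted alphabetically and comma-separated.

alice, build, log, music, proj

Base: id=1 (music) at depth 0.
Iteration 1: rows with parent_dir in {1} -> proj (id 2, depth 1).
Iteration 2: rows with parent_dir in {2} -> log (id 3, depth 2), alice (id 4, depth 2), build (id 8, depth 2).
Iteration 3: depth < 2 fails for all current rows; recursion stops.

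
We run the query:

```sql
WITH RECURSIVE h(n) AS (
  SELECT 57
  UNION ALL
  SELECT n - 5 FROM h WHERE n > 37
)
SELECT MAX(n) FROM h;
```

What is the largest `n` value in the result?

57

Base: n=57.
Iteration 1: 57 > 37 holds -> n = 57 - 5 = 52.
Iteration 2: 52 > 37 holds -> n = 52 - 5 = 47.
Iteration 3: 47 > 37 holds -> n = 47 - 5 = 42.
Iteration 4: 42 > 37 holds -> n = 42 - 5 = 37.
Iteration 5: 37 > 37 fails; recursion stops.
n values: 57, 52, 47, 42, 37; the maximum is 57.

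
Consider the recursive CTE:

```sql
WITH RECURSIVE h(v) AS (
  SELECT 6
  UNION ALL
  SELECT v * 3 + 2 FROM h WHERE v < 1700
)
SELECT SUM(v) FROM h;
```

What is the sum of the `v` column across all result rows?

2542

Base: v=6.
Iteration 1: 6 < 1700 holds -> v = 6 * 3 + 2 = 20.
Iteration 2: 20 < 1700 holds -> v = 20 * 3 + 2 = 62.
Iteration 3: 62 < 1700 holds -> v = 62 * 3 + 2 = 188.
Iteration 4: 188 < 1700 holds -> v = 188 * 3 + 2 = 566.
Iteration 5: 566 < 1700 holds -> v = 566 * 3 + 2 = 1700.
Iteration 6: 1700 < 1700 fails; recursion stops.
SUM(v) = 6 + 20 + 62 + 188 + 566 + 1700 = 2542.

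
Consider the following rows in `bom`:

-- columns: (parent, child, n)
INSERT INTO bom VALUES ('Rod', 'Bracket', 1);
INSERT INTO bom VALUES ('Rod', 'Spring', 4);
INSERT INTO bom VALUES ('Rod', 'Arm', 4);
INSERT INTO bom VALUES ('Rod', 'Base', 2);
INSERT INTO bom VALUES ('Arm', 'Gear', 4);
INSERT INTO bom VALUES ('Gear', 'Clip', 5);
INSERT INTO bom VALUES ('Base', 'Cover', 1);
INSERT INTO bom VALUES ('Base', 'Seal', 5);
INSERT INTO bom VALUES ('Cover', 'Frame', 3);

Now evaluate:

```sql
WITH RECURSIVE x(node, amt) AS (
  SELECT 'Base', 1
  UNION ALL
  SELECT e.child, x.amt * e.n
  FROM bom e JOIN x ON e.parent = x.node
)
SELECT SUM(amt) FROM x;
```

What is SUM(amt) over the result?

Base: (Base, amt=1).
Iteration 1: components of {Base} -> Cover = 1*1 = 1, Seal = 1*5 = 5.
Iteration 2: components of {Cover,Seal} -> Frame = 1*3 = 3.
Iteration 3: no further components; recursion stops.
SUM(amt) = 1 + 1 + 5 + 3 = 10.

10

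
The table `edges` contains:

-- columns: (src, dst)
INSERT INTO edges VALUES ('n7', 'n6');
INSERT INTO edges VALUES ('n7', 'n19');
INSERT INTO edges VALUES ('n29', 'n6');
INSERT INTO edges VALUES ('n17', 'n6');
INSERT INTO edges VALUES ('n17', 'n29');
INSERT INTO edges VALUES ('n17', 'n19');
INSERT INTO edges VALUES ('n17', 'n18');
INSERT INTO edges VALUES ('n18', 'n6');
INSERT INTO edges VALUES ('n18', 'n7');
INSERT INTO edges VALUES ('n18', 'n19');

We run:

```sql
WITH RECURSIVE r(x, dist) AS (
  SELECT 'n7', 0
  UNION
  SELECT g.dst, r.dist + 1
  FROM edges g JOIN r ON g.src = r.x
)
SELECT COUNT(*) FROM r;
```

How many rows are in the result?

Base: (n7, dist=0).
Iteration 1: edges from {n7} -> (n19, dist=1), (n6, dist=1).
Iteration 2: no outgoing edges from {n19,n6}; recursion stops.
Total rows emitted: 3.

3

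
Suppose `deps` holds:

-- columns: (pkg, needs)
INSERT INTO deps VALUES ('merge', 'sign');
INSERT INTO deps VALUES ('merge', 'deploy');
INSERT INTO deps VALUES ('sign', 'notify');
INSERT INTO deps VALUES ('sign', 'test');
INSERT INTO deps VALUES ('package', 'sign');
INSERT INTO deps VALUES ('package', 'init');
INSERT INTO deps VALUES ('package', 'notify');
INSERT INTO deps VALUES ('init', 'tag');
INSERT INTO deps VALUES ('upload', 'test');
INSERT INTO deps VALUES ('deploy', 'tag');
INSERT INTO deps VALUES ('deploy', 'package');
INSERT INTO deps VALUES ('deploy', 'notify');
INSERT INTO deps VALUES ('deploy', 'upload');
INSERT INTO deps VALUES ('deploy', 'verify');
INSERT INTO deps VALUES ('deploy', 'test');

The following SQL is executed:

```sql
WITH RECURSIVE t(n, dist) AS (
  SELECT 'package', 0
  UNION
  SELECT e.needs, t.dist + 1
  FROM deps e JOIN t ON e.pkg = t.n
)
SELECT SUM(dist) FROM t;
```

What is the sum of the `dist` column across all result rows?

9

Base: (package, dist=0).
Iteration 1: edges from {package} -> (init, dist=1), (notify, dist=1), (sign, dist=1).
Iteration 2: edges from {init,notify,sign} -> (notify, dist=2), (tag, dist=2), (test, dist=2).
Iteration 3: no outgoing edges from {notify,tag,test}; recursion stops.
SUM(dist) = 0 + 1 + 1 + 1 + 2 + 2 + 2 = 9.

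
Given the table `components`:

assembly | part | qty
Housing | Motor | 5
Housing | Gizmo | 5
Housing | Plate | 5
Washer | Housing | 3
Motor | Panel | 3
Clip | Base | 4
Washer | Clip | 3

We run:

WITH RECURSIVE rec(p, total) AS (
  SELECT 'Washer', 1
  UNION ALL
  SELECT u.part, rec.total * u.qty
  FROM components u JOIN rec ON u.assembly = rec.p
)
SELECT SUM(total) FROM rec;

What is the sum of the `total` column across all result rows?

Base: (Washer, total=1).
Iteration 1: components of {Washer} -> Clip = 1*3 = 3, Housing = 1*3 = 3.
Iteration 2: components of {Clip,Housing} -> Base = 3*4 = 12, Gizmo = 3*5 = 15, Motor = 3*5 = 15, Plate = 3*5 = 15.
Iteration 3: components of {Base,Gizmo,Motor,Plate} -> Panel = 15*3 = 45.
Iteration 4: no further components; recursion stops.
SUM(total) = 1 + 3 + 3 + 15 + 15 + 15 + 12 + 45 = 109.

109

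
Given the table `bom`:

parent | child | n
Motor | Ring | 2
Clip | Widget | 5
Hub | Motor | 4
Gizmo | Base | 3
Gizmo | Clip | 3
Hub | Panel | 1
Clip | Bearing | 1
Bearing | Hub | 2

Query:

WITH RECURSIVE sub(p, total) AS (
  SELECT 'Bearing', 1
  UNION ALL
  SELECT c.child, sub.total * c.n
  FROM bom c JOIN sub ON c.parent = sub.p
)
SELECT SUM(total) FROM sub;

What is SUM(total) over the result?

Base: (Bearing, total=1).
Iteration 1: components of {Bearing} -> Hub = 1*2 = 2.
Iteration 2: components of {Hub} -> Motor = 2*4 = 8, Panel = 2*1 = 2.
Iteration 3: components of {Motor,Panel} -> Ring = 8*2 = 16.
Iteration 4: no further components; recursion stops.
SUM(total) = 1 + 2 + 8 + 2 + 16 = 29.

29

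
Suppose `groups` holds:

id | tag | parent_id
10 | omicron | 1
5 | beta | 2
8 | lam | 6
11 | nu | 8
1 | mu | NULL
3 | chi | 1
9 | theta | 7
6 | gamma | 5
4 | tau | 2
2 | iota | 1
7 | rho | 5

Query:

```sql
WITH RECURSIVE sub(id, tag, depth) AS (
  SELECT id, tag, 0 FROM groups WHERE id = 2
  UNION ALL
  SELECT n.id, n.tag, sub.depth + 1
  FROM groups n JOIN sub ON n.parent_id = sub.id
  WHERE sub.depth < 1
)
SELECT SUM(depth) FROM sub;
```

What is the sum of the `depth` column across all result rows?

Base: id=2 (iota) at depth 0.
Iteration 1: rows with parent_id in {2} -> tau (id 4, depth 1), beta (id 5, depth 1).
Iteration 2: depth < 1 fails for all current rows; recursion stops.
SUM(depth) = 0 + 1 + 1 = 2.

2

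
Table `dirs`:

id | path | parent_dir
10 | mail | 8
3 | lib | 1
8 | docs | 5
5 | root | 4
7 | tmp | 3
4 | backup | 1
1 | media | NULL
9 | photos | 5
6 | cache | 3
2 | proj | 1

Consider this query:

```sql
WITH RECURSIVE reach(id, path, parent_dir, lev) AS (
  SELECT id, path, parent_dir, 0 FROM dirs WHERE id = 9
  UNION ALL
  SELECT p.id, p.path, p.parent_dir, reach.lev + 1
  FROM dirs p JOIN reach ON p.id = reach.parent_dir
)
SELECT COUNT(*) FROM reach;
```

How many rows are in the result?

4

Base: id=9 (photos), parent_dir=5, lev 0.
Iteration 1: join on id=5 -> root (id 5, parent_dir=4, lev 1).
Iteration 2: join on id=4 -> backup (id 4, parent_dir=1, lev 2).
Iteration 3: join on id=1 -> media (id 1, parent_dir=NULL, lev 3).
Iteration 4: parent_dir is NULL; no match; recursion stops.
Total rows emitted: 4.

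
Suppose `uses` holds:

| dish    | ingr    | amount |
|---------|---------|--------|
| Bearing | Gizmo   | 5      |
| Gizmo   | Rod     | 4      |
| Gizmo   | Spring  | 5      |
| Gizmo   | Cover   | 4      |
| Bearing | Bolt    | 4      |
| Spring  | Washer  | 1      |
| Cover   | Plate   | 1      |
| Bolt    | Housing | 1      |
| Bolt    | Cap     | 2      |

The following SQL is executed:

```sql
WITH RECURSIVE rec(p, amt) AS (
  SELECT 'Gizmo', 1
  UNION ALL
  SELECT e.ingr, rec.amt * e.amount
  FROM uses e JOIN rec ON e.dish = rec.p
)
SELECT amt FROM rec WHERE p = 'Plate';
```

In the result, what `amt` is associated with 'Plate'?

4

Base: (Gizmo, amt=1).
Iteration 1: components of {Gizmo} -> Cover = 1*4 = 4, Rod = 1*4 = 4, Spring = 1*5 = 5.
Iteration 2: components of {Cover,Rod,Spring} -> Plate = 4*1 = 4, Washer = 5*1 = 5.
Iteration 3: no further components; recursion stops.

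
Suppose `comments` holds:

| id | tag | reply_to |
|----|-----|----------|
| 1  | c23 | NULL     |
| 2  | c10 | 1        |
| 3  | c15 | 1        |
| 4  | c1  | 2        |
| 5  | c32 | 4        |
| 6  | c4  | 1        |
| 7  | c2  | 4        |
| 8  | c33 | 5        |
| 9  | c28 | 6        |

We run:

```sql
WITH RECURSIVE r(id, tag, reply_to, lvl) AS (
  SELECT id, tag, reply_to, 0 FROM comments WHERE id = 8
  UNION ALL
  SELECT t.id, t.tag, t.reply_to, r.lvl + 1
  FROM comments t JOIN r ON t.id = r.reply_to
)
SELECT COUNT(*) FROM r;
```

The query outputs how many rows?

5

Base: id=8 (c33), reply_to=5, lvl 0.
Iteration 1: join on id=5 -> c32 (id 5, reply_to=4, lvl 1).
Iteration 2: join on id=4 -> c1 (id 4, reply_to=2, lvl 2).
Iteration 3: join on id=2 -> c10 (id 2, reply_to=1, lvl 3).
Iteration 4: join on id=1 -> c23 (id 1, reply_to=NULL, lvl 4).
Iteration 5: reply_to is NULL; no match; recursion stops.
Total rows emitted: 5.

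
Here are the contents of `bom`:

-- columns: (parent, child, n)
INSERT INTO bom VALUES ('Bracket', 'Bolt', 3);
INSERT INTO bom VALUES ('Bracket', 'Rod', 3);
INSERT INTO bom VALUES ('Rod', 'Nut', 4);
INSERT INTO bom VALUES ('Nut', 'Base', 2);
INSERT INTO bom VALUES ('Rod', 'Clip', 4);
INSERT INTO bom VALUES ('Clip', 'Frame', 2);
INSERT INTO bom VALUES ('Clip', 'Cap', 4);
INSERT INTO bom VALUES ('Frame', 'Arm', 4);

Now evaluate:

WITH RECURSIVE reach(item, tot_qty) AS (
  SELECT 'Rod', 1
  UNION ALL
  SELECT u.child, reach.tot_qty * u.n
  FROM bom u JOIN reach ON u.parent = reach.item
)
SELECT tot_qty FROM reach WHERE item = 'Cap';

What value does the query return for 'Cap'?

Base: (Rod, tot_qty=1).
Iteration 1: components of {Rod} -> Clip = 1*4 = 4, Nut = 1*4 = 4.
Iteration 2: components of {Clip,Nut} -> Base = 4*2 = 8, Cap = 4*4 = 16, Frame = 4*2 = 8.
Iteration 3: components of {Base,Cap,Frame} -> Arm = 8*4 = 32.
Iteration 4: no further components; recursion stops.

16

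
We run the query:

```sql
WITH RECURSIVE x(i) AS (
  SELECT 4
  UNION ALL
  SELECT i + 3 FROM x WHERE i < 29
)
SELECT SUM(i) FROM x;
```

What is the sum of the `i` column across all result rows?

Base: i=4.
Iteration 1: 4 < 29 holds -> i = 4 + 3 = 7.
Iteration 2: 7 < 29 holds -> i = 7 + 3 = 10.
Iteration 3: 10 < 29 holds -> i = 10 + 3 = 13.
Iteration 4: 13 < 29 holds -> i = 13 + 3 = 16.
Iteration 5: 16 < 29 holds -> i = 16 + 3 = 19.
Iteration 6: 19 < 29 holds -> i = 19 + 3 = 22.
Iteration 7: 22 < 29 holds -> i = 22 + 3 = 25.
Iteration 8: 25 < 29 holds -> i = 25 + 3 = 28.
Iteration 9: 28 < 29 holds -> i = 28 + 3 = 31.
Iteration 10: 31 < 29 fails; recursion stops.
SUM(i) = 4 + 7 + 10 + 13 + 16 + 19 + 22 + 25 + 28 + 31 = 175.

175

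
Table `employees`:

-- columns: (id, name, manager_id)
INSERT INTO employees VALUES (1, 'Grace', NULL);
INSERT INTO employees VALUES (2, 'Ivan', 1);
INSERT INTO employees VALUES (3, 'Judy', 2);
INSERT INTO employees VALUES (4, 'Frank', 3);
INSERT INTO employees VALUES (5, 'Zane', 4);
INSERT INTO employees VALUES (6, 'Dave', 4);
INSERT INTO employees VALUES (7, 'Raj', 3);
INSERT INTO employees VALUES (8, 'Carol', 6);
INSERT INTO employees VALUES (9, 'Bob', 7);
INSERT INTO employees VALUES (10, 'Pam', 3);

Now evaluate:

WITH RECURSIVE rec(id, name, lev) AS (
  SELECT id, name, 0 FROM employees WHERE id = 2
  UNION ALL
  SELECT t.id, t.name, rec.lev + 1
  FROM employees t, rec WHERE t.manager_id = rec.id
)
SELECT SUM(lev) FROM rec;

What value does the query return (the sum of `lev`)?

20

Base: id=2 (Ivan) at lev 0.
Iteration 1: rows with manager_id in {2} -> Judy (id 3, lev 1).
Iteration 2: rows with manager_id in {3} -> Frank (id 4, lev 2), Raj (id 7, lev 2), Pam (id 10, lev 2).
Iteration 3: rows with manager_id in {4,7,10} -> Zane (id 5, lev 3), Dave (id 6, lev 3), Bob (id 9, lev 3).
Iteration 4: rows with manager_id in {5,6,9} -> Carol (id 8, lev 4).
Iteration 5: no rows with manager_id in {8}; recursion stops.
SUM(lev) = 0 + 1 + 2 + 2 + 2 + 3 + 3 + 3 + 4 = 20.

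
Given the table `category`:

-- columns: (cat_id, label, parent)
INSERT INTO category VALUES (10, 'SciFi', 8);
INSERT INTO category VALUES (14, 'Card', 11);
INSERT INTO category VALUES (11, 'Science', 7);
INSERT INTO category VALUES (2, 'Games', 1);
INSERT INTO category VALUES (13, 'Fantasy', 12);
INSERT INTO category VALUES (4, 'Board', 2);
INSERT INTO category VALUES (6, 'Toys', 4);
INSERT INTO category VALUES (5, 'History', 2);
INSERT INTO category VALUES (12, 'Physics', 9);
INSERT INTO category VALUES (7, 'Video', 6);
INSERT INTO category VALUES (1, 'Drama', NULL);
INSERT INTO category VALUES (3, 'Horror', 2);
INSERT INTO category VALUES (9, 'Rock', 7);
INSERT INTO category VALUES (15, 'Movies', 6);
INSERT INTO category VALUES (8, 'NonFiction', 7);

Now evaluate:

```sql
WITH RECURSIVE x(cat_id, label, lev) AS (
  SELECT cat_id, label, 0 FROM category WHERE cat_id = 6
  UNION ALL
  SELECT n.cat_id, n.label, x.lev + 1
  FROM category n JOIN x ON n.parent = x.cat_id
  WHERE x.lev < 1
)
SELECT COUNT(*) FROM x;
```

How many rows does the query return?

3

Base: cat_id=6 (Toys) at lev 0.
Iteration 1: rows with parent in {6} -> Video (id 7, lev 1), Movies (id 15, lev 1).
Iteration 2: lev < 1 fails for all current rows; recursion stops.
Total rows emitted: 3.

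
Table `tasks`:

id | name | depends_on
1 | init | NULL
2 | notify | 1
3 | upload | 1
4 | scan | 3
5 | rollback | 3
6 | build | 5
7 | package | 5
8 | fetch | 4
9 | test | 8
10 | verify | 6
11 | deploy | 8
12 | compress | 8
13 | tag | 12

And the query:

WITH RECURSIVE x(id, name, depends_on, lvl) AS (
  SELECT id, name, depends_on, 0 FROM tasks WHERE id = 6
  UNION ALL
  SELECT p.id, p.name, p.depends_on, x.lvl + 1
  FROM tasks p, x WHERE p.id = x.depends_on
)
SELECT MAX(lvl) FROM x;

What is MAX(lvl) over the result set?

3

Base: id=6 (build), depends_on=5, lvl 0.
Iteration 1: join on id=5 -> rollback (id 5, depends_on=3, lvl 1).
Iteration 2: join on id=3 -> upload (id 3, depends_on=1, lvl 2).
Iteration 3: join on id=1 -> init (id 1, depends_on=NULL, lvl 3).
Iteration 4: depends_on is NULL; no match; recursion stops.
lvl values: 0, 1, 2, 3; the maximum is 3.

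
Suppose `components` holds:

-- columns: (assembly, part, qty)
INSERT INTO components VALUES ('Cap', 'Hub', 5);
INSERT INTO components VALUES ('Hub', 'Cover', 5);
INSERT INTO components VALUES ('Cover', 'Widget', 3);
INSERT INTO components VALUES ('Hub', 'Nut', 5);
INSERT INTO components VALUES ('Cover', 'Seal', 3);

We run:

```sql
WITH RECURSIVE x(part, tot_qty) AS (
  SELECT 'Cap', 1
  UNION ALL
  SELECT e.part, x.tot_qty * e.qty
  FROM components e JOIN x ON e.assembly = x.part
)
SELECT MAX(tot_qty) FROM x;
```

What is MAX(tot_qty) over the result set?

75

Base: (Cap, tot_qty=1).
Iteration 1: components of {Cap} -> Hub = 1*5 = 5.
Iteration 2: components of {Hub} -> Cover = 5*5 = 25, Nut = 5*5 = 25.
Iteration 3: components of {Cover,Nut} -> Seal = 25*3 = 75, Widget = 25*3 = 75.
Iteration 4: no further components; recursion stops.
tot_qty values: 1, 5, 25, 25, 75, 75; the maximum is 75.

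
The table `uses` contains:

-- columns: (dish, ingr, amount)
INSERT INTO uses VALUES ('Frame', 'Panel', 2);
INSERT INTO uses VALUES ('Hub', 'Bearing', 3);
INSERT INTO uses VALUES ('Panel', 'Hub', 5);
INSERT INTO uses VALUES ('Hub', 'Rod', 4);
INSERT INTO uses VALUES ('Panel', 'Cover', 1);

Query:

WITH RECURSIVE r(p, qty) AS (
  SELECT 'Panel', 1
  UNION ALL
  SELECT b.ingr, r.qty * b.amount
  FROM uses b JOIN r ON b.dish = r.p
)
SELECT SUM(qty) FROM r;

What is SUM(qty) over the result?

Base: (Panel, qty=1).
Iteration 1: components of {Panel} -> Cover = 1*1 = 1, Hub = 1*5 = 5.
Iteration 2: components of {Cover,Hub} -> Bearing = 5*3 = 15, Rod = 5*4 = 20.
Iteration 3: no further components; recursion stops.
SUM(qty) = 1 + 1 + 5 + 20 + 15 = 42.

42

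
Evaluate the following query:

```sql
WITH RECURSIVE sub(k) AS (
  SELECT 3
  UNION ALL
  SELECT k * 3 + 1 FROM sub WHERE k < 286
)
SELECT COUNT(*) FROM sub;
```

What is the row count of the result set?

6

Base: k=3.
Iteration 1: 3 < 286 holds -> k = 3 * 3 + 1 = 10.
Iteration 2: 10 < 286 holds -> k = 10 * 3 + 1 = 31.
Iteration 3: 31 < 286 holds -> k = 31 * 3 + 1 = 94.
Iteration 4: 94 < 286 holds -> k = 94 * 3 + 1 = 283.
Iteration 5: 283 < 286 holds -> k = 283 * 3 + 1 = 850.
Iteration 6: 850 < 286 fails; recursion stops.
Total rows emitted: 6.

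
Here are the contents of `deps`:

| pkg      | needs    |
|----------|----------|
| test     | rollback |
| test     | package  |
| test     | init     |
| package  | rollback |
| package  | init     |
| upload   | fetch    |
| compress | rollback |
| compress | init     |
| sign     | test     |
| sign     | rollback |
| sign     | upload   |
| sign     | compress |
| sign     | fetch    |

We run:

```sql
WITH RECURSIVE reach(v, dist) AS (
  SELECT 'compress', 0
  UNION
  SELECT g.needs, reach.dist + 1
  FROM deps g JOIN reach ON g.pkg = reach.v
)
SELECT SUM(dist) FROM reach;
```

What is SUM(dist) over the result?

Base: (compress, dist=0).
Iteration 1: edges from {compress} -> (init, dist=1), (rollback, dist=1).
Iteration 2: no outgoing edges from {init,rollback}; recursion stops.
SUM(dist) = 0 + 1 + 1 = 2.

2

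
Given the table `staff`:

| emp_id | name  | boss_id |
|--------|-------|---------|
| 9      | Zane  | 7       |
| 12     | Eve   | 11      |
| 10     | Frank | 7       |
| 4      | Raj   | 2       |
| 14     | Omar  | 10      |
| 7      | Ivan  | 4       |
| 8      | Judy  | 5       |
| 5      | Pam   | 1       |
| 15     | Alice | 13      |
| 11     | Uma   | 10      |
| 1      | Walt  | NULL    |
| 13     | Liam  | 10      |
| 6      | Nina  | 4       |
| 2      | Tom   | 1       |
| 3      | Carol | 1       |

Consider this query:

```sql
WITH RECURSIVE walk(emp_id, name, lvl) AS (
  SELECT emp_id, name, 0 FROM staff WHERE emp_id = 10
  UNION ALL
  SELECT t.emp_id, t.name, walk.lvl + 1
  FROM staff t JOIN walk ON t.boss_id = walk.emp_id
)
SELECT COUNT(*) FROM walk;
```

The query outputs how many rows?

6

Base: emp_id=10 (Frank) at lvl 0.
Iteration 1: rows with boss_id in {10} -> Uma (id 11, lvl 1), Liam (id 13, lvl 1), Omar (id 14, lvl 1).
Iteration 2: rows with boss_id in {11,13,14} -> Eve (id 12, lvl 2), Alice (id 15, lvl 2).
Iteration 3: no rows with boss_id in {12,15}; recursion stops.
Total rows emitted: 6.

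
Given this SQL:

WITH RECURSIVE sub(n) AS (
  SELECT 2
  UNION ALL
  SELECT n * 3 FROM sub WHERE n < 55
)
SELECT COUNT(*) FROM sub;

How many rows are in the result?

5

Base: n=2.
Iteration 1: 2 < 55 holds -> n = 2 * 3 = 6.
Iteration 2: 6 < 55 holds -> n = 6 * 3 = 18.
Iteration 3: 18 < 55 holds -> n = 18 * 3 = 54.
Iteration 4: 54 < 55 holds -> n = 54 * 3 = 162.
Iteration 5: 162 < 55 fails; recursion stops.
Total rows emitted: 5.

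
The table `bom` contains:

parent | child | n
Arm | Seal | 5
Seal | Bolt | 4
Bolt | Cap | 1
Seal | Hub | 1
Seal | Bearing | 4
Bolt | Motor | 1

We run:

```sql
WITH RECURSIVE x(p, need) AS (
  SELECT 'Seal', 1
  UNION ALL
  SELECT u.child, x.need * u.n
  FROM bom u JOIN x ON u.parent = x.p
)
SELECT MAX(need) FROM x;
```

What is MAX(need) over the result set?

Base: (Seal, need=1).
Iteration 1: components of {Seal} -> Bearing = 1*4 = 4, Bolt = 1*4 = 4, Hub = 1*1 = 1.
Iteration 2: components of {Bearing,Bolt,Hub} -> Cap = 4*1 = 4, Motor = 4*1 = 4.
Iteration 3: no further components; recursion stops.
need values: 1, 4, 1, 4, 4, 4; the maximum is 4.

4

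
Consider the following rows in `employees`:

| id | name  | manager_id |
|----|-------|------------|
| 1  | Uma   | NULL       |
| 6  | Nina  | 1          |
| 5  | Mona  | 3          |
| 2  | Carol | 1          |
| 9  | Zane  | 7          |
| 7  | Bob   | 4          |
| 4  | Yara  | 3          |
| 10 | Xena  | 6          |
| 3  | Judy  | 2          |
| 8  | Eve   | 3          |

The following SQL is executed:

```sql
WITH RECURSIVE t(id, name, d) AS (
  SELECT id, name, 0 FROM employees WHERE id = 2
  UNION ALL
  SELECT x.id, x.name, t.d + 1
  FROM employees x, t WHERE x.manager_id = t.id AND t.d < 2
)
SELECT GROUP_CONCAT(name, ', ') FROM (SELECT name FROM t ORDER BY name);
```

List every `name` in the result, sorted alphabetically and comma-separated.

Carol, Eve, Judy, Mona, Yara

Base: id=2 (Carol) at d 0.
Iteration 1: rows with manager_id in {2} -> Judy (id 3, d 1).
Iteration 2: rows with manager_id in {3} -> Yara (id 4, d 2), Mona (id 5, d 2), Eve (id 8, d 2).
Iteration 3: d < 2 fails for all current rows; recursion stops.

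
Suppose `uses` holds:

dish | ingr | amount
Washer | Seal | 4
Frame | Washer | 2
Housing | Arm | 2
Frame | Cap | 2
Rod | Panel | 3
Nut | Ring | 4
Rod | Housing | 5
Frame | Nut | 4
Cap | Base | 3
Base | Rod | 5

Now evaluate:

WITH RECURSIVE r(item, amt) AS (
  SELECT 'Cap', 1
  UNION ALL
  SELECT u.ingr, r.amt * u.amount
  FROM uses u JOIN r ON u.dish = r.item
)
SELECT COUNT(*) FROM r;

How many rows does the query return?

6

Base: (Cap, amt=1).
Iteration 1: components of {Cap} -> Base = 1*3 = 3.
Iteration 2: components of {Base} -> Rod = 3*5 = 15.
Iteration 3: components of {Rod} -> Housing = 15*5 = 75, Panel = 15*3 = 45.
Iteration 4: components of {Housing,Panel} -> Arm = 75*2 = 150.
Iteration 5: no further components; recursion stops.
Total rows emitted: 6.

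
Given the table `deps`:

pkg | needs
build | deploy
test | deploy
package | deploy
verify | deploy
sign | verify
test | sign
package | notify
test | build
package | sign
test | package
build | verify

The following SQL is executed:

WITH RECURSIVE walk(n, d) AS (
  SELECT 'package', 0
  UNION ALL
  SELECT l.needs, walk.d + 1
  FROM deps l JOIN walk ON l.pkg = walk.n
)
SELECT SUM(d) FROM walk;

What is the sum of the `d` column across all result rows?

Base: (package, d=0).
Iteration 1: edges from {package} -> (deploy, d=1), (notify, d=1), (sign, d=1).
Iteration 2: edges from {deploy,notify,sign} -> (verify, d=2).
Iteration 3: edges from {verify} -> (deploy, d=3).
Iteration 4: no outgoing edges from {deploy}; recursion stops.
SUM(d) = 0 + 1 + 1 + 1 + 2 + 3 = 8.

8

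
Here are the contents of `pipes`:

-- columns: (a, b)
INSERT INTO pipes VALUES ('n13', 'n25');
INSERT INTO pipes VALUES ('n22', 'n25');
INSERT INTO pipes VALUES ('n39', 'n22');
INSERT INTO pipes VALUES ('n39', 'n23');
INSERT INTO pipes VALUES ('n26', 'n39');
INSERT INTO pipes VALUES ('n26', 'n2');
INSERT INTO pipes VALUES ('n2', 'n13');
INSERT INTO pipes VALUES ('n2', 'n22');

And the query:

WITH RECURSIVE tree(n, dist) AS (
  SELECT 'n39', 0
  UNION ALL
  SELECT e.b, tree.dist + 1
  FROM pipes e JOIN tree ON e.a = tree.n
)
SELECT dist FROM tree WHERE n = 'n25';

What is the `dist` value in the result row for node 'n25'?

Base: (n39, dist=0).
Iteration 1: edges from {n39} -> (n22, dist=1), (n23, dist=1).
Iteration 2: edges from {n22,n23} -> (n25, dist=2).
Iteration 3: no outgoing edges from {n25}; recursion stops.

2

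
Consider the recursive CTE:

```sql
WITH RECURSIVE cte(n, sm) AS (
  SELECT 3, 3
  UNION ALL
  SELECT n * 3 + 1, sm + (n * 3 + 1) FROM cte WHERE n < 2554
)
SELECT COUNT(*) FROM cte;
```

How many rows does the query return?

Base: n=3, sm=3.
Iteration 1: 3 < 2554 holds -> n = 3 * 3 + 1 = 10, sm = 3 + 10 = 13.
Iteration 2: 10 < 2554 holds -> n = 10 * 3 + 1 = 31, sm = 13 + 31 = 44.
Iteration 3: 31 < 2554 holds -> n = 31 * 3 + 1 = 94, sm = 44 + 94 = 138.
Iteration 4: 94 < 2554 holds -> n = 94 * 3 + 1 = 283, sm = 138 + 283 = 421.
Iteration 5: 283 < 2554 holds -> n = 283 * 3 + 1 = 850, sm = 421 + 850 = 1271.
Iteration 6: 850 < 2554 holds -> n = 850 * 3 + 1 = 2551, sm = 1271 + 2551 = 3822.
Iteration 7: 2551 < 2554 holds -> n = 2551 * 3 + 1 = 7654, sm = 3822 + 7654 = 11476.
Iteration 8: 7654 < 2554 fails; recursion stops.
Total rows emitted: 8.

8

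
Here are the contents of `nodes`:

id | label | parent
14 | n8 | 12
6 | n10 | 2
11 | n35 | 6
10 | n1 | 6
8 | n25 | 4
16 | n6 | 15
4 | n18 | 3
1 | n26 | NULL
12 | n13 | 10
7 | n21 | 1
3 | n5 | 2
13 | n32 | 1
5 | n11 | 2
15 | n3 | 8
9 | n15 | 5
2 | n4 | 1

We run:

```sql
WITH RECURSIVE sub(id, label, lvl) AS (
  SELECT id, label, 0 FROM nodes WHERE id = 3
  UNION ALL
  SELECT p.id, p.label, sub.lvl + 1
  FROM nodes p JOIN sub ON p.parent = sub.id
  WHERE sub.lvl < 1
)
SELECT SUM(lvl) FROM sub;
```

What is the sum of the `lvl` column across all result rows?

Base: id=3 (n5) at lvl 0.
Iteration 1: rows with parent in {3} -> n18 (id 4, lvl 1).
Iteration 2: lvl < 1 fails for all current rows; recursion stops.
SUM(lvl) = 0 + 1 = 1.

1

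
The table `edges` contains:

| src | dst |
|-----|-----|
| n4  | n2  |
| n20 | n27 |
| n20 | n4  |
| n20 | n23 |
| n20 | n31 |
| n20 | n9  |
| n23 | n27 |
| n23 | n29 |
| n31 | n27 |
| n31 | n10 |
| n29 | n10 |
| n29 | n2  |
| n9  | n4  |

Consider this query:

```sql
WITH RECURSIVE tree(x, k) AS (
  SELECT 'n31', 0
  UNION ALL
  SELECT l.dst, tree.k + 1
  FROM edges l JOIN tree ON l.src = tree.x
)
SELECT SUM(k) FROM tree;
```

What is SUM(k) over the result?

2

Base: (n31, k=0).
Iteration 1: edges from {n31} -> (n10, k=1), (n27, k=1).
Iteration 2: no outgoing edges from {n10,n27}; recursion stops.
SUM(k) = 0 + 1 + 1 = 2.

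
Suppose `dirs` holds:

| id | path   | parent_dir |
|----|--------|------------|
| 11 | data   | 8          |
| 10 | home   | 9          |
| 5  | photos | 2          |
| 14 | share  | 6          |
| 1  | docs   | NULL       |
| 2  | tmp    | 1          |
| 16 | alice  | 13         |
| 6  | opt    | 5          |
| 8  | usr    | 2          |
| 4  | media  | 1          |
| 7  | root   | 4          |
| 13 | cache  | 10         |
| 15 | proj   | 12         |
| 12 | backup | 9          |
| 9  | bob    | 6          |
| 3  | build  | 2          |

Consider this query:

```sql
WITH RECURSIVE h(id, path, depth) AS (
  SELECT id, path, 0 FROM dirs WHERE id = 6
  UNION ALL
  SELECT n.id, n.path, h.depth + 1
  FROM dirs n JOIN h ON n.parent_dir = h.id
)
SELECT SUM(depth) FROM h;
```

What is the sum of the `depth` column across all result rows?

Base: id=6 (opt) at depth 0.
Iteration 1: rows with parent_dir in {6} -> bob (id 9, depth 1), share (id 14, depth 1).
Iteration 2: rows with parent_dir in {9,14} -> home (id 10, depth 2), backup (id 12, depth 2).
Iteration 3: rows with parent_dir in {10,12} -> cache (id 13, depth 3), proj (id 15, depth 3).
Iteration 4: rows with parent_dir in {13,15} -> alice (id 16, depth 4).
Iteration 5: no rows with parent_dir in {16}; recursion stops.
SUM(depth) = 0 + 1 + 1 + 2 + 2 + 3 + 3 + 4 = 16.

16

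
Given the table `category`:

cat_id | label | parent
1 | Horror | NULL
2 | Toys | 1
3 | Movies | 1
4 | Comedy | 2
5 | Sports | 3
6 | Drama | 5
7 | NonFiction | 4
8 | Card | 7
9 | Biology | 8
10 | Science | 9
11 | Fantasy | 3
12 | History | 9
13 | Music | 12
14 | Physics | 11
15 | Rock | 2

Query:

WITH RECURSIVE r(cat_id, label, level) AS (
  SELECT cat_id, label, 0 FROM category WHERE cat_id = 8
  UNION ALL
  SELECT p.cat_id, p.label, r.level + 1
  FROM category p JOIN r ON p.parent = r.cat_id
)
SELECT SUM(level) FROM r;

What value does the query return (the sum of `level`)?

8

Base: cat_id=8 (Card) at level 0.
Iteration 1: rows with parent in {8} -> Biology (id 9, level 1).
Iteration 2: rows with parent in {9} -> Science (id 10, level 2), History (id 12, level 2).
Iteration 3: rows with parent in {10,12} -> Music (id 13, level 3).
Iteration 4: no rows with parent in {13}; recursion stops.
SUM(level) = 0 + 1 + 2 + 2 + 3 = 8.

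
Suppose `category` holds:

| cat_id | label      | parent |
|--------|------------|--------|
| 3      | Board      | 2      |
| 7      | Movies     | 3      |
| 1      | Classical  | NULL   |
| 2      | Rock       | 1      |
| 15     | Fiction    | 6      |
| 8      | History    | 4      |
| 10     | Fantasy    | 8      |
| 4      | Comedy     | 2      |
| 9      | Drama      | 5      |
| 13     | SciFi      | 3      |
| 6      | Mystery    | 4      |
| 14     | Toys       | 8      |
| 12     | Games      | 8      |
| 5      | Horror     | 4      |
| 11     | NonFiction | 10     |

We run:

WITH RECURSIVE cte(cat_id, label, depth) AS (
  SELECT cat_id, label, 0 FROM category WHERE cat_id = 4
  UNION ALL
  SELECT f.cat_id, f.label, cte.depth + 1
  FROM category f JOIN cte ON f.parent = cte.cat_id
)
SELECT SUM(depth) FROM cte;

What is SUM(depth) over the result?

Base: cat_id=4 (Comedy) at depth 0.
Iteration 1: rows with parent in {4} -> Horror (id 5, depth 1), Mystery (id 6, depth 1), History (id 8, depth 1).
Iteration 2: rows with parent in {5,6,8} -> Drama (id 9, depth 2), Fantasy (id 10, depth 2), Games (id 12, depth 2), Toys (id 14, depth 2), Fiction (id 15, depth 2).
Iteration 3: rows with parent in {9,10,12,14,15} -> NonFiction (id 11, depth 3).
Iteration 4: no rows with parent in {11}; recursion stops.
SUM(depth) = 0 + 1 + 1 + 1 + 2 + 2 + 2 + 2 + 2 + 3 = 16.

16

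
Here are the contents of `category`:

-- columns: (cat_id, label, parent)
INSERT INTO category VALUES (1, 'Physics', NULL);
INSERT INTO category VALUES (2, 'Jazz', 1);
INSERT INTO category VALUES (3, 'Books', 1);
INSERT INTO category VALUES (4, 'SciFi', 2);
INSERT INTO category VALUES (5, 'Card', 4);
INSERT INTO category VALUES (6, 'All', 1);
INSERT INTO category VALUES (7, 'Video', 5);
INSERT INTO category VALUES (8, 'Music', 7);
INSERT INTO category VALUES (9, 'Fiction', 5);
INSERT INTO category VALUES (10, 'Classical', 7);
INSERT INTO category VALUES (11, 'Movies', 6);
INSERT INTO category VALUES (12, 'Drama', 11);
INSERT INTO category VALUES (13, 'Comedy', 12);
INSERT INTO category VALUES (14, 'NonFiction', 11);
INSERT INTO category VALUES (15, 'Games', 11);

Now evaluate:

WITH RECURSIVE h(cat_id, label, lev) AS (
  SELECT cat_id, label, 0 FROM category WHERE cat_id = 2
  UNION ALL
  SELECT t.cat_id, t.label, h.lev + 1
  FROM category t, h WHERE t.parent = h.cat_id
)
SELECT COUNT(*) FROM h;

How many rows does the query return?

Base: cat_id=2 (Jazz) at lev 0.
Iteration 1: rows with parent in {2} -> SciFi (id 4, lev 1).
Iteration 2: rows with parent in {4} -> Card (id 5, lev 2).
Iteration 3: rows with parent in {5} -> Video (id 7, lev 3), Fiction (id 9, lev 3).
Iteration 4: rows with parent in {7,9} -> Music (id 8, lev 4), Classical (id 10, lev 4).
Iteration 5: no rows with parent in {8,10}; recursion stops.
Total rows emitted: 7.

7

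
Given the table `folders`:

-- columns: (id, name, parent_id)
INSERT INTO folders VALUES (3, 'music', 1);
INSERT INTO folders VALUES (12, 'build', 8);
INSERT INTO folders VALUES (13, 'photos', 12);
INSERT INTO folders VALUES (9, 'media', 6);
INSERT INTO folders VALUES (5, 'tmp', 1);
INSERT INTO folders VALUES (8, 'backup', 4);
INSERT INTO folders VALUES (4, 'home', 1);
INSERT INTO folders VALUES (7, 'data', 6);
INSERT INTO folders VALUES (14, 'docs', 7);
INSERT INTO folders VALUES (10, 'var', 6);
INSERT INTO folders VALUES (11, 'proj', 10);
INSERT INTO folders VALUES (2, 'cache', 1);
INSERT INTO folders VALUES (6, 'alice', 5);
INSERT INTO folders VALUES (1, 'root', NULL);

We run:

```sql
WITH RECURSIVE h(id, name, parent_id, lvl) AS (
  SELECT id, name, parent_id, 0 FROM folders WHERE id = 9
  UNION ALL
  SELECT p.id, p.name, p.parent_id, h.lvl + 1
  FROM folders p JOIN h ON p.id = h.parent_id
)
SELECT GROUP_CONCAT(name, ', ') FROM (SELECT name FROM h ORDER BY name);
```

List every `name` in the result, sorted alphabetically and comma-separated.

Base: id=9 (media), parent_id=6, lvl 0.
Iteration 1: join on id=6 -> alice (id 6, parent_id=5, lvl 1).
Iteration 2: join on id=5 -> tmp (id 5, parent_id=1, lvl 2).
Iteration 3: join on id=1 -> root (id 1, parent_id=NULL, lvl 3).
Iteration 4: parent_id is NULL; no match; recursion stops.

alice, media, root, tmp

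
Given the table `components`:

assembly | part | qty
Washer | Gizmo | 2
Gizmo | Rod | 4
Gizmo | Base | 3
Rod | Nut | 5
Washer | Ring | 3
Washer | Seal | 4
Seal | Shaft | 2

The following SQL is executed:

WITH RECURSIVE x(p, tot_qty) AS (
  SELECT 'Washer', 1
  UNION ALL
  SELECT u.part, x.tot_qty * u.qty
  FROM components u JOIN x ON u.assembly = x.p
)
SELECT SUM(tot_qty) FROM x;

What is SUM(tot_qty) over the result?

Base: (Washer, tot_qty=1).
Iteration 1: components of {Washer} -> Gizmo = 1*2 = 2, Ring = 1*3 = 3, Seal = 1*4 = 4.
Iteration 2: components of {Gizmo,Ring,Seal} -> Base = 2*3 = 6, Rod = 2*4 = 8, Shaft = 4*2 = 8.
Iteration 3: components of {Base,Rod,Shaft} -> Nut = 8*5 = 40.
Iteration 4: no further components; recursion stops.
SUM(tot_qty) = 1 + 2 + 3 + 4 + 8 + 6 + 8 + 40 = 72.

72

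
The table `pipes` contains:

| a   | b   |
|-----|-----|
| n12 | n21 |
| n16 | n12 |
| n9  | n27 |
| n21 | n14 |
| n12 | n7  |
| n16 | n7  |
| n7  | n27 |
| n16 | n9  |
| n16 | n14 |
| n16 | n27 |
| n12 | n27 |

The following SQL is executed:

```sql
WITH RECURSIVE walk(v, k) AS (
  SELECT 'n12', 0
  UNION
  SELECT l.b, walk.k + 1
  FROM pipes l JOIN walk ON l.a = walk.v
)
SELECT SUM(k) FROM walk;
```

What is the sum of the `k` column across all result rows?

7

Base: (n12, k=0).
Iteration 1: edges from {n12} -> (n21, k=1), (n27, k=1), (n7, k=1).
Iteration 2: edges from {n21,n27,n7} -> (n14, k=2), (n27, k=2).
Iteration 3: no outgoing edges from {n14,n27}; recursion stops.
SUM(k) = 0 + 1 + 1 + 1 + 2 + 2 = 7.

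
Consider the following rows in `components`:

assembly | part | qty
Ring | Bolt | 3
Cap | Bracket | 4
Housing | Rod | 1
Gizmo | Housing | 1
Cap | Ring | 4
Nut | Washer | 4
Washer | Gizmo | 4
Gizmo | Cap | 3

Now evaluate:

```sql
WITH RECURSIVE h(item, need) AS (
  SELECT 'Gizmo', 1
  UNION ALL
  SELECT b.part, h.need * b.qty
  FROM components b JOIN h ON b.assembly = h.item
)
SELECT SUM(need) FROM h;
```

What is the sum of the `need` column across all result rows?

Base: (Gizmo, need=1).
Iteration 1: components of {Gizmo} -> Cap = 1*3 = 3, Housing = 1*1 = 1.
Iteration 2: components of {Cap,Housing} -> Bracket = 3*4 = 12, Ring = 3*4 = 12, Rod = 1*1 = 1.
Iteration 3: components of {Bracket,Ring,Rod} -> Bolt = 12*3 = 36.
Iteration 4: no further components; recursion stops.
SUM(need) = 1 + 3 + 1 + 12 + 12 + 1 + 36 = 66.

66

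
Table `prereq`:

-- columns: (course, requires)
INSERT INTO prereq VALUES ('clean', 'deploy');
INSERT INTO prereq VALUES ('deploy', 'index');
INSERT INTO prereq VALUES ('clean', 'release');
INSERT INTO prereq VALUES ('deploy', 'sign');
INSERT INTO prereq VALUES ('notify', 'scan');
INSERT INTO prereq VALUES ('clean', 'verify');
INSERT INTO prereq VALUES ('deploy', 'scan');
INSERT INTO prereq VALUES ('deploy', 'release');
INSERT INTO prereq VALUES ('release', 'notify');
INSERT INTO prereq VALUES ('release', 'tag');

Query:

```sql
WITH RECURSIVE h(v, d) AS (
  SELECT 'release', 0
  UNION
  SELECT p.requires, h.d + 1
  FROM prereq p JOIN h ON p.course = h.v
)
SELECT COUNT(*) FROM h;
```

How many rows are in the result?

Base: (release, d=0).
Iteration 1: edges from {release} -> (notify, d=1), (tag, d=1).
Iteration 2: edges from {notify,tag} -> (scan, d=2).
Iteration 3: no outgoing edges from {scan}; recursion stops.
Total rows emitted: 4.

4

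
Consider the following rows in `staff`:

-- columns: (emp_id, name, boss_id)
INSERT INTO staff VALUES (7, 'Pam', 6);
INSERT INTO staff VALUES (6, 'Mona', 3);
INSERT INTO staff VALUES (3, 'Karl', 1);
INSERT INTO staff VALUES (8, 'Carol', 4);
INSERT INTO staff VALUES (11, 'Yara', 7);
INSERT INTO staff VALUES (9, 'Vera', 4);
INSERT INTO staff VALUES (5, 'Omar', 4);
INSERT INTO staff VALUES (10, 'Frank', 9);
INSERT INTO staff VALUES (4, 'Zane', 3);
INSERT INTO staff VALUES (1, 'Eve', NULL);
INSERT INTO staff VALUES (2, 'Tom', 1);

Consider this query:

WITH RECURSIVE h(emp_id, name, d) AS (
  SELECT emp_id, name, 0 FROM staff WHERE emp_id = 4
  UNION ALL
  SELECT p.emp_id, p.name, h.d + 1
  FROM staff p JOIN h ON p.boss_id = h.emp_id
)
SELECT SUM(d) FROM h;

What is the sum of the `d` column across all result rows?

5

Base: emp_id=4 (Zane) at d 0.
Iteration 1: rows with boss_id in {4} -> Omar (id 5, d 1), Carol (id 8, d 1), Vera (id 9, d 1).
Iteration 2: rows with boss_id in {5,8,9} -> Frank (id 10, d 2).
Iteration 3: no rows with boss_id in {10}; recursion stops.
SUM(d) = 0 + 1 + 1 + 1 + 2 = 5.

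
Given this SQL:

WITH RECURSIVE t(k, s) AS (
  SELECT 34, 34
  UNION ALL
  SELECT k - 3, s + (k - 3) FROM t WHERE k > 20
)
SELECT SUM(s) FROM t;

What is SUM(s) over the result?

Base: k=34, s=34.
Iteration 1: 34 > 20 holds -> k = 34 - 3 = 31, s = 34 + 31 = 65.
Iteration 2: 31 > 20 holds -> k = 31 - 3 = 28, s = 65 + 28 = 93.
Iteration 3: 28 > 20 holds -> k = 28 - 3 = 25, s = 93 + 25 = 118.
Iteration 4: 25 > 20 holds -> k = 25 - 3 = 22, s = 118 + 22 = 140.
Iteration 5: 22 > 20 holds -> k = 22 - 3 = 19, s = 140 + 19 = 159.
Iteration 6: 19 > 20 fails; recursion stops.
SUM(s) = 34 + 65 + 93 + 118 + 140 + 159 = 609.

609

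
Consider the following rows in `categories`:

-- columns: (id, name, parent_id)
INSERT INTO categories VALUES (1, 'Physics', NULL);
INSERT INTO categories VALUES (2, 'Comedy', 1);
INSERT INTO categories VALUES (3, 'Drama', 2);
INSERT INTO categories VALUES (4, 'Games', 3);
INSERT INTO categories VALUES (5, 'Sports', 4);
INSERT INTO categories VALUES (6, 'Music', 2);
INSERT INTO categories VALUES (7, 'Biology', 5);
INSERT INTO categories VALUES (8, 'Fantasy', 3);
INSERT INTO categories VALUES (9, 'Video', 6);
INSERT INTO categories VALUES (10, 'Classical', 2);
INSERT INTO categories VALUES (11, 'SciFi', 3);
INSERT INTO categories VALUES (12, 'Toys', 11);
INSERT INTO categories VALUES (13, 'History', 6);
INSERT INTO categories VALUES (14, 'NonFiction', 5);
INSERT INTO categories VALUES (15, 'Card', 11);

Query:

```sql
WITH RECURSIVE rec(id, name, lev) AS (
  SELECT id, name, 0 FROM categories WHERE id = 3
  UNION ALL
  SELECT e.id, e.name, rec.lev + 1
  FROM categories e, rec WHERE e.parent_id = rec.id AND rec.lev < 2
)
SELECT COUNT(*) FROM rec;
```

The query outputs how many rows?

7

Base: id=3 (Drama) at lev 0.
Iteration 1: rows with parent_id in {3} -> Games (id 4, lev 1), Fantasy (id 8, lev 1), SciFi (id 11, lev 1).
Iteration 2: rows with parent_id in {4,8,11} -> Sports (id 5, lev 2), Toys (id 12, lev 2), Card (id 15, lev 2).
Iteration 3: lev < 2 fails for all current rows; recursion stops.
Total rows emitted: 7.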